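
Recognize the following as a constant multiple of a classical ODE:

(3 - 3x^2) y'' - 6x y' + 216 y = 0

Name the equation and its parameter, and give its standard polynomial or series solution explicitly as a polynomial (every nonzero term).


All three coefficients share the factor 3; dividing through by 3 gives  (1 - x^2) y'' - 2x y' + 72 y = 0.
This matches the Legendre equation (1 - x^2) y'' - 2x y' + n(n+1) y = 0 (note the -2x y' term) with n(n+1) = 72, so n = 8; the polynomial solution is P_8(x).
With y = sum_k a_k x^k, matching x^k gives (k+2)(k+1) a_{k+2} = [k(k+1) - n(n+1)] a_k = (k - 8)(k + 9) a_k. The right side vanishes at k = 8, so the series with the parity of 8 terminates at degree 8.
Standard normalization (P_n(1) = 1): leading coefficient (2n)!/(2^n (n!)^2) = 20922789888000/(256*1625702400) = 6435/128, so a_8 = 6435/128. Work downward with a_k = (k+1)(k+2) a_{k+2} / ((k - 8)(k + 9)):
  a_6 = (7)(8)(6435/128) / ((6 - 8)(6 + 9)) = (45045/16)/(-30) = -3003/32
  a_4 = (5)(6)(-3003/32) / ((4 - 8)(4 + 9)) = (-45045/16)/(-52) = 3465/64
  a_2 = (3)(4)(3465/64) / ((2 - 8)(2 + 9)) = (10395/16)/(-66) = -315/32
  a_0 = (1)(2)(-315/32) / ((0 - 8)(0 + 9)) = (-315/16)/(-72) = 35/128
Hence P_8(x) = 6435 x^8/128 - 3003 x^6/32 + 3465 x^4/64 - 315 x^2/32 + 35/128.

P_8(x); series = 6435 x^8/128 - 3003 x^6/32 + 3465 x^4/64 - 315 x^2/32 + 35/128


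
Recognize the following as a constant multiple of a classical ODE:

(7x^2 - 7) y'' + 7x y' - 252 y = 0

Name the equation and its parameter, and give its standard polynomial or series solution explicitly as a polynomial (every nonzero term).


All three coefficients share the factor -7; dividing through by -7 gives  (1 - x^2) y'' - x y' + 36 y = 0.
This matches the Chebyshev equation (1 - x^2) y'' - x y' + n^2 y = 0 (note the -x y' term, not -2x y') with n^2 = 36, so n = 6; the polynomial solution is T_6(x).
With y = sum_k a_k x^k, matching x^k gives (k+2)(k+1) a_{k+2} = (k^2 - n^2) a_k = (k - 6)(k + 6) a_k. The right side vanishes at k = 6, so the series with the parity of 6 terminates at degree 6.
Standard normalization: leading coefficient of T_n is 2^(n-1), so a_6 = 2^5 = 32. Work downward with a_k = (k+1)(k+2) a_{k+2} / ((k - 6)(k + 6)):
  a_4 = (5)(6)(32) / ((4 - 6)(4 + 6)) = 960/(-20) = -48
  a_2 = (3)(4)(-48) / ((2 - 6)(2 + 6)) = -576/(-32) = 18
  a_0 = (1)(2)(18) / ((0 - 6)(0 + 6)) = 36/(-36) = -1
Hence T_6(x) = 32 x^6 - 48 x^4 + 18 x^2 - 1.

T_6(x); series = 32 x^6 - 48 x^4 + 18 x^2 - 1


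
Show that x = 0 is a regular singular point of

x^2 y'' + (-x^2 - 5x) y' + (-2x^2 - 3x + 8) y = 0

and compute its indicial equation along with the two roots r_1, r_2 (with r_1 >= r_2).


Divide by x^2 to reach normal form y'' + P_1(x) y' + P_2(x) y = 0 with P_1(x) = -1 - 5/x and P_2(x) = -2 - 3/x + 8/x^2.
x = 0 is a singular point because the y'-coefficient -1 - 5/x has a pole at x = 0 and the y-coefficient -2 - 3/x + 8/x^2 has a pole at x = 0.
It is a regular singular point because x P_1(x) = p(x) = -x - 5 and x^2 P_2(x) = q(x) = -2x^2 - 3x + 8 are polynomials, hence analytic at x = 0.
p(0) = -5,  q(0) = 8.
Indicial equation: r(r-1) + p(0) r + q(0) = 0, i.e. r^2 + (p(0) - 1) r + q(0) = 0, i.e. r^2 - 6 r + 8 = 0.
Discriminant: (-6)^2 - 4(8) = 4, so r = (6 ± 2)/2.
Solving: r_1 = 4, r_2 = 2.

indicial: r^2 - 6 r + 8 = 0; roots r_1 = 4, r_2 = 2


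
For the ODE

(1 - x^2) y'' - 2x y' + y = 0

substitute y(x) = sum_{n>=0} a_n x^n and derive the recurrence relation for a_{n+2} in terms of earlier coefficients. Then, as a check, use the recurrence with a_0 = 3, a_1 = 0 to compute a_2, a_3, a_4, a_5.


Substitute y = sum_n a_n x^n.
(1 - 1 x^2) y'' contributes (n+2)(n+1) a_{n+2} - n(n-1) a_n at x^n.
-2 x y'(x) contributes -2 n a_n at x^n.
y(x) contributes 1 a_n at x^n.
Matching x^n: (n+2)(n+1) a_{n+2} + (-n(n-1) - 2 n + 1) a_n = 0.
Thus a_{n+2} = (n(n-1) + 2 n - 1) / ((n+1)(n+2)) * a_n.

Check with a_0 = 3, a_1 = 0 (apply the recurrence for n = 0, 1, 2, 3): a_0 = 3, a_1 = 0, a_2 = -3/2, a_3 = 0, a_4 = -5/8, a_5 = 0.

a_(n+2) = (n(n-1) + 2 n - 1) / ((n+1)(n+2)) * a_n; check: a_0 = 3, a_1 = 0, a_2 = -3/2, a_3 = 0, a_4 = -5/8, a_5 = 0


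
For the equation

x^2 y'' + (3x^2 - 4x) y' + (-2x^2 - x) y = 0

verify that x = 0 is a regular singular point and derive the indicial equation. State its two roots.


Divide by x^2 to reach normal form y'' + P_1(x) y' + P_2(x) y = 0 with P_1(x) = 3 - 4/x and P_2(x) = -2 - 1/x.
x = 0 is a singular point because the y'-coefficient 3 - 4/x has a pole at x = 0 and the y-coefficient -2 - 1/x has a pole at x = 0.
It is a regular singular point because x P_1(x) = p(x) = 3x - 4 and x^2 P_2(x) = q(x) = -2x^2 - x are polynomials, hence analytic at x = 0.
p(0) = -4,  q(0) = 0.
Indicial equation: r(r-1) + p(0) r + q(0) = 0, i.e. r^2 + (p(0) - 1) r + q(0) = 0, i.e. r^2 - 5 r = 0.
Discriminant: (-5)^2 - 4(0) = 25, so r = (5 ± 5)/2.
Solving: r_1 = 5, r_2 = 0.

indicial: r^2 - 5 r = 0; roots r_1 = 5, r_2 = 0


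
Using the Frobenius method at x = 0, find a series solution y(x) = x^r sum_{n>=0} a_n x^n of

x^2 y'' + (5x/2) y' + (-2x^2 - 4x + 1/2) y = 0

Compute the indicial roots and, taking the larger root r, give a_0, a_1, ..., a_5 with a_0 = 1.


Write in Frobenius form y'' + (p(x)/x) y' + (q(x)/x^2) y = 0:
  p(x) = 5/2,  q(x) = -2x^2 - 4x + 1/2.
Indicial equation: r(r-1) + (5/2) r + (1/2) = 0 -> roots r_1 = -1/2, r_2 = -1.
Take r = r_1 = -1/2. Let y(x) = x^r sum_{n>=0} a_n x^n with a_0 = 1.
Substitute y = x^r sum a_n x^n and match x^{r+n}. The recurrence is
  D(n) a_n - 4 a_{n-1} - 2 a_{n-2} = 0,  where D(n) = (r+n)(r+n-1) + (5/2)(r+n) + (1/2).
  a_n = [4 a_{n-1} + 2 a_{n-2}] / D(n).
Since the indicial polynomial factors as (r - r_1)(r - r_2), D(n) = (r_1 + n - r_1)(r_1 + n - r_2) = n(n + 1/2).
Evaluating step by step (a_0 = 1):
  n = 1: D(1) = 1(1 + 1/2) = 3/2; numerator = 4(1) = 4; a_1 = (4)/(3/2) = 8/3
  n = 2: D(2) = 2(2 + 1/2) = 5; numerator = 4(8/3) + 2(1) = 38/3; a_2 = (38/3)/(5) = 38/15
  n = 3: D(3) = 3(3 + 1/2) = 21/2; numerator = 4(38/15) + 2(8/3) = 232/15; a_3 = (232/15)/(21/2) = 464/315
  n = 4: D(4) = 4(4 + 1/2) = 18; numerator = 4(464/315) + 2(38/15) = 3452/315; a_4 = (3452/315)/(18) = 1726/2835
  n = 5: D(5) = 5(5 + 1/2) = 55/2; numerator = 4(1726/2835) + 2(464/315) = 15256/2835; a_5 = (15256/2835)/(55/2) = 30512/155925

r = -1/2; a_0 = 1; a_1 = 8/3; a_2 = 38/15; a_3 = 464/315; a_4 = 1726/2835; a_5 = 30512/155925


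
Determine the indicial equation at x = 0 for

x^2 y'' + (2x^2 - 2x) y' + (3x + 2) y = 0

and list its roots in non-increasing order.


Divide by x^2 to reach normal form y'' + P_1(x) y' + P_2(x) y = 0 with P_1(x) = 2 - 2/x and P_2(x) = 3/x + 2/x^2.
x = 0 is a singular point because the y'-coefficient 2 - 2/x has a pole at x = 0 and the y-coefficient 3/x + 2/x^2 has a pole at x = 0.
It is a regular singular point because x P_1(x) = p(x) = 2x - 2 and x^2 P_2(x) = q(x) = 3x + 2 are polynomials, hence analytic at x = 0.
p(0) = -2,  q(0) = 2.
Indicial equation: r(r-1) + p(0) r + q(0) = 0, i.e. r^2 + (p(0) - 1) r + q(0) = 0, i.e. r^2 - 3 r + 2 = 0.
Discriminant: (-3)^2 - 4(2) = 1, so r = (3 ± 1)/2.
Solving: r_1 = 2, r_2 = 1.

indicial: r^2 - 3 r + 2 = 0; roots r_1 = 2, r_2 = 1


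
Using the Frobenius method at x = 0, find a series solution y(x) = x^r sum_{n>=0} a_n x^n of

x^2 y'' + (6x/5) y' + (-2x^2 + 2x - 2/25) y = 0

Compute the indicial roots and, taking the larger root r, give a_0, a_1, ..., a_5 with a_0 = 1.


Write in Frobenius form y'' + (p(x)/x) y' + (q(x)/x^2) y = 0:
  p(x) = 6/5,  q(x) = -2x^2 + 2x - 2/25.
Indicial equation: r(r-1) + (6/5) r + (-2/25) = 0 -> roots r_1 = 1/5, r_2 = -2/5.
Take r = r_1 = 1/5. Let y(x) = x^r sum_{n>=0} a_n x^n with a_0 = 1.
Substitute y = x^r sum a_n x^n and match x^{r+n}. The recurrence is
  D(n) a_n + 2 a_{n-1} - 2 a_{n-2} = 0,  where D(n) = (r+n)(r+n-1) + (6/5)(r+n) + (-2/25).
  a_n = [-2 a_{n-1} + 2 a_{n-2}] / D(n).
Since the indicial polynomial factors as (r - r_1)(r - r_2), D(n) = (r_1 + n - r_1)(r_1 + n - r_2) = n(n + 3/5).
Evaluating step by step (a_0 = 1):
  n = 1: D(1) = 1(1 + 3/5) = 8/5; numerator = -2(1) = -2; a_1 = (-2)/(8/5) = -5/4
  n = 2: D(2) = 2(2 + 3/5) = 26/5; numerator = -2(-5/4) + 2(1) = 9/2; a_2 = (9/2)/(26/5) = 45/52
  n = 3: D(3) = 3(3 + 3/5) = 54/5; numerator = -2(45/52) + 2(-5/4) = -55/13; a_3 = (-55/13)/(54/5) = -275/702
  n = 4: D(4) = 4(4 + 3/5) = 92/5; numerator = -2(-275/702) + 2(45/52) = 1765/702; a_4 = (1765/702)/(92/5) = 8825/64584
  n = 5: D(5) = 5(5 + 3/5) = 28; numerator = -2(8825/64584) + 2(-275/702) = -875/828; a_5 = (-875/828)/(28) = -125/3312

r = 1/5; a_0 = 1; a_1 = -5/4; a_2 = 45/52; a_3 = -275/702; a_4 = 8825/64584; a_5 = -125/3312


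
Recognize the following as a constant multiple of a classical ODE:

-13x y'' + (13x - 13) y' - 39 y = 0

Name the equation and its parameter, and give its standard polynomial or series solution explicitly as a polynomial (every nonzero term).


All three coefficients share the factor -13; dividing through by -13 gives  x y'' + (1 - x) y' + 3 y = 0.
This matches the Laguerre equation x y'' + (1 - x) y' + n y = 0 with n = 3; the polynomial solution is L_3(x).
With y = sum_k a_k x^k, matching x^k gives (k+1)k a_{k+1} + (k+1) a_{k+1} - k a_k + n a_k = 0, i.e. (k+1)^2 a_{k+1} = (k - n) a_k = (k - 3) a_k. The right side vanishes at k = 3, so the series terminates at degree 3.
Standard normalization L_n(0) = 1 gives a_0 = 1. Work upward with a_{k+1} = (k - 3) a_k / (k+1)^2:
  a_1 = (0 - 3)(1) / 1^2 = -3/1 = -3
  a_2 = (1 - 3)(-3) / 2^2 = 6/4 = 3/2
  a_3 = (2 - 3)(3/2) / 3^2 = (-3/2)/9 = -1/6
Hence L_3(x) = -x^3/6 + 3 x^2/2 - 3 x + 1.

L_3(x); series = -x^3/6 + 3 x^2/2 - 3 x + 1


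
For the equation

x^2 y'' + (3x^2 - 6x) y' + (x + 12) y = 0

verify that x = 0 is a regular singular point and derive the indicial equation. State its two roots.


Divide by x^2 to reach normal form y'' + P_1(x) y' + P_2(x) y = 0 with P_1(x) = 3 - 6/x and P_2(x) = 1/x + 12/x^2.
x = 0 is a singular point because the y'-coefficient 3 - 6/x has a pole at x = 0 and the y-coefficient 1/x + 12/x^2 has a pole at x = 0.
It is a regular singular point because x P_1(x) = p(x) = 3x - 6 and x^2 P_2(x) = q(x) = x + 12 are polynomials, hence analytic at x = 0.
p(0) = -6,  q(0) = 12.
Indicial equation: r(r-1) + p(0) r + q(0) = 0, i.e. r^2 + (p(0) - 1) r + q(0) = 0, i.e. r^2 - 7 r + 12 = 0.
Discriminant: (-7)^2 - 4(12) = 1, so r = (7 ± 1)/2.
Solving: r_1 = 4, r_2 = 3.

indicial: r^2 - 7 r + 12 = 0; roots r_1 = 4, r_2 = 3


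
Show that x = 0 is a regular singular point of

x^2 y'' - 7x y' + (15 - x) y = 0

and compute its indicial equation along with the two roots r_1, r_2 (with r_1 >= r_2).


Divide by x^2 to reach normal form y'' + P_1(x) y' + P_2(x) y = 0 with P_1(x) = -7/x and P_2(x) = -1/x + 15/x^2.
x = 0 is a singular point because the y'-coefficient -7/x has a pole at x = 0 and the y-coefficient -1/x + 15/x^2 has a pole at x = 0.
It is a regular singular point because x P_1(x) = p(x) = -7 and x^2 P_2(x) = q(x) = 15 - x are polynomials, hence analytic at x = 0.
p(0) = -7,  q(0) = 15.
Indicial equation: r(r-1) + p(0) r + q(0) = 0, i.e. r^2 + (p(0) - 1) r + q(0) = 0, i.e. r^2 - 8 r + 15 = 0.
Discriminant: (-8)^2 - 4(15) = 4, so r = (8 ± 2)/2.
Solving: r_1 = 5, r_2 = 3.

indicial: r^2 - 8 r + 15 = 0; roots r_1 = 5, r_2 = 3


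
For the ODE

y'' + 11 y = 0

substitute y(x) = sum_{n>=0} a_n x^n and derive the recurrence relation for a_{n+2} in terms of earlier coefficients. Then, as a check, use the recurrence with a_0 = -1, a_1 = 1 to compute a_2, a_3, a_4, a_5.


Substitute y = sum_n a_n x^n into y'' + (const) y = 0.
y''(x) = sum_{n>=0} (n+2)(n+1) a_{n+2} x^n.
The ODE becomes sum_n [(n+2)(n+1) a_{n+2} + 11 a_n] x^n = 0.
Setting each coefficient to zero gives the recurrence:
  (n+2)(n+1) a_{n+2} + 11 a_n = 0,
  a_{n+2} = -11 / ((n+1)(n+2)) a_n.

Check with a_0 = -1, a_1 = 1 (apply the recurrence for n = 0, 1, 2, 3): a_0 = -1, a_1 = 1, a_2 = 11/2, a_3 = -11/6, a_4 = -121/24, a_5 = 121/120.

a_{n+2} = -11/((n+1)(n+2)) * a_n; check: a_0 = -1, a_1 = 1, a_2 = 11/2, a_3 = -11/6, a_4 = -121/24, a_5 = 121/120


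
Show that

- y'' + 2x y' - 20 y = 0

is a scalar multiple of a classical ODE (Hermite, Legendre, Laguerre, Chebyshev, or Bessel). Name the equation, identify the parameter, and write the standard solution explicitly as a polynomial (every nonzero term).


All three coefficients share the factor -1; dividing through by -1 gives  y'' - 2x y' + 20 y = 0.
This matches the Hermite equation y'' - 2x y' + 2n y = 0 with 2n = 20, so n = 10; the polynomial solution is H_10(x).
With y = sum_k a_k x^k, matching x^k gives (k+2)(k+1) a_{k+2} = 2(k - n) a_k = 2(k - 10) a_k. The right side vanishes at k = 10, so the series with the parity of 10 terminates at degree 10.
Standard normalization: leading coefficient of H_n is 2^n, so a_10 = 2^10 = 1024. Work downward with a_k = (k+1)(k+2) a_{k+2} / (2(k - n)):
  a_8 = (9)(10)(1024) / (2(8 - 10)) = 92160/(-4) = -23040
  a_6 = (7)(8)(-23040) / (2(6 - 10)) = -1290240/(-8) = 161280
  a_4 = (5)(6)(161280) / (2(4 - 10)) = 4838400/(-12) = -403200
  a_2 = (3)(4)(-403200) / (2(2 - 10)) = -4838400/(-16) = 302400
  a_0 = (1)(2)(302400) / (2(0 - 10)) = 604800/(-20) = -30240
Hence H_10(x) = 1024 x^10 - 23040 x^8 + 161280 x^6 - 403200 x^4 + 302400 x^2 - 30240.

H_10(x); series = 1024 x^10 - 23040 x^8 + 161280 x^6 - 403200 x^4 + 302400 x^2 - 30240


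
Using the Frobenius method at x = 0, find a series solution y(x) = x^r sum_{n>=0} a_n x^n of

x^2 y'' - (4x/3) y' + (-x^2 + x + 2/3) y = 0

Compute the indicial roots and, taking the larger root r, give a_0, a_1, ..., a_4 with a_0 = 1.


Write in Frobenius form y'' + (p(x)/x) y' + (q(x)/x^2) y = 0:
  p(x) = -4/3,  q(x) = -x^2 + x + 2/3.
Indicial equation: r(r-1) + (-4/3) r + (2/3) = 0 -> roots r_1 = 2, r_2 = 1/3.
Take r = r_1 = 2. Let y(x) = x^r sum_{n>=0} a_n x^n with a_0 = 1.
Substitute y = x^r sum a_n x^n and match x^{r+n}. The recurrence is
  D(n) a_n + 1 a_{n-1} - 1 a_{n-2} = 0,  where D(n) = (r+n)(r+n-1) + (-4/3)(r+n) + (2/3).
  a_n = [-1 a_{n-1} + 1 a_{n-2}] / D(n).
Since the indicial polynomial factors as (r - r_1)(r - r_2), D(n) = (r_1 + n - r_1)(r_1 + n - r_2) = n(n + 5/3).
Evaluating step by step (a_0 = 1):
  n = 1: D(1) = 1(1 + 5/3) = 8/3; numerator = -1(1) = -1; a_1 = (-1)/(8/3) = -3/8
  n = 2: D(2) = 2(2 + 5/3) = 22/3; numerator = -1(-3/8) + 1(1) = 11/8; a_2 = (11/8)/(22/3) = 3/16
  n = 3: D(3) = 3(3 + 5/3) = 14; numerator = -1(3/16) + 1(-3/8) = -9/16; a_3 = (-9/16)/(14) = -9/224
  n = 4: D(4) = 4(4 + 5/3) = 68/3; numerator = -1(-9/224) + 1(3/16) = 51/224; a_4 = (51/224)/(68/3) = 9/896

r = 2; a_0 = 1; a_1 = -3/8; a_2 = 3/16; a_3 = -9/224; a_4 = 9/896


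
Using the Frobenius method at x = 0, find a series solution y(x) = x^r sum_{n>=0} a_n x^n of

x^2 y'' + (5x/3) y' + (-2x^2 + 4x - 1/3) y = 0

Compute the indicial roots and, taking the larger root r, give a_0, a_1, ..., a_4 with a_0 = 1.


Write in Frobenius form y'' + (p(x)/x) y' + (q(x)/x^2) y = 0:
  p(x) = 5/3,  q(x) = -2x^2 + 4x - 1/3.
Indicial equation: r(r-1) + (5/3) r + (-1/3) = 0 -> roots r_1 = 1/3, r_2 = -1.
Take r = r_1 = 1/3. Let y(x) = x^r sum_{n>=0} a_n x^n with a_0 = 1.
Substitute y = x^r sum a_n x^n and match x^{r+n}. The recurrence is
  D(n) a_n + 4 a_{n-1} - 2 a_{n-2} = 0,  where D(n) = (r+n)(r+n-1) + (5/3)(r+n) + (-1/3).
  a_n = [-4 a_{n-1} + 2 a_{n-2}] / D(n).
Since the indicial polynomial factors as (r - r_1)(r - r_2), D(n) = (r_1 + n - r_1)(r_1 + n - r_2) = n(n + 4/3).
Evaluating step by step (a_0 = 1):
  n = 1: D(1) = 1(1 + 4/3) = 7/3; numerator = -4(1) = -4; a_1 = (-4)/(7/3) = -12/7
  n = 2: D(2) = 2(2 + 4/3) = 20/3; numerator = -4(-12/7) + 2(1) = 62/7; a_2 = (62/7)/(20/3) = 93/70
  n = 3: D(3) = 3(3 + 4/3) = 13; numerator = -4(93/70) + 2(-12/7) = -306/35; a_3 = (-306/35)/(13) = -306/455
  n = 4: D(4) = 4(4 + 4/3) = 64/3; numerator = -4(-306/455) + 2(93/70) = 2433/455; a_4 = (2433/455)/(64/3) = 7299/29120

r = 1/3; a_0 = 1; a_1 = -12/7; a_2 = 93/70; a_3 = -306/455; a_4 = 7299/29120


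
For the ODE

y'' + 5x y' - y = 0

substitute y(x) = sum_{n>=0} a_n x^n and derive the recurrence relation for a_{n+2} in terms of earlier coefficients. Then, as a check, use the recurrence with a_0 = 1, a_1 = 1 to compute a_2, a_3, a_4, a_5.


Substitute y = sum_n a_n x^n.
y''(x) has coefficient (n+2)(n+1) a_{n+2} at x^n;
5 x y'(x) has coefficient 5 n a_n at x^n (shift);
-y(x) has coefficient -1 a_n at x^n.
Matching x^n: (n+2)(n+1) a_{n+2} + (5n - 1) a_n = 0.
Thus a_{n+2} = (-5n + 1) / ((n+1)(n+2)) * a_n.

Check with a_0 = 1, a_1 = 1 (apply the recurrence for n = 0, 1, 2, 3): a_0 = 1, a_1 = 1, a_2 = 1/2, a_3 = -2/3, a_4 = -3/8, a_5 = 7/15.

a_(n+2) = (-5n + 1) / ((n+1)(n+2)) * a_n; check: a_0 = 1, a_1 = 1, a_2 = 1/2, a_3 = -2/3, a_4 = -3/8, a_5 = 7/15


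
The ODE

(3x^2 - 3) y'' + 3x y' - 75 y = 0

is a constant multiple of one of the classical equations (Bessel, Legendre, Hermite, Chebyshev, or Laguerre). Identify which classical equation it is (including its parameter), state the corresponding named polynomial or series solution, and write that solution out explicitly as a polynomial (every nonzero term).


All three coefficients share the factor -3; dividing through by -3 gives  (1 - x^2) y'' - x y' + 25 y = 0.
This matches the Chebyshev equation (1 - x^2) y'' - x y' + n^2 y = 0 (note the -x y' term, not -2x y') with n^2 = 25, so n = 5; the polynomial solution is T_5(x).
With y = sum_k a_k x^k, matching x^k gives (k+2)(k+1) a_{k+2} = (k^2 - n^2) a_k = (k - 5)(k + 5) a_k. The right side vanishes at k = 5, so the series with the parity of 5 terminates at degree 5.
Standard normalization: leading coefficient of T_n is 2^(n-1), so a_5 = 2^4 = 16. Work downward with a_k = (k+1)(k+2) a_{k+2} / ((k - 5)(k + 5)):
  a_3 = (4)(5)(16) / ((3 - 5)(3 + 5)) = 320/(-16) = -20
  a_1 = (2)(3)(-20) / ((1 - 5)(1 + 5)) = -120/(-24) = 5
Hence T_5(x) = 16 x^5 - 20 x^3 + 5 x.

T_5(x); series = 16 x^5 - 20 x^3 + 5 x


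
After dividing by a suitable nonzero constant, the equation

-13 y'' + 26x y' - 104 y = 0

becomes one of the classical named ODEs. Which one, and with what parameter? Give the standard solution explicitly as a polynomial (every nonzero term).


All three coefficients share the factor -13; dividing through by -13 gives  y'' - 2x y' + 8 y = 0.
This matches the Hermite equation y'' - 2x y' + 2n y = 0 with 2n = 8, so n = 4; the polynomial solution is H_4(x).
With y = sum_k a_k x^k, matching x^k gives (k+2)(k+1) a_{k+2} = 2(k - n) a_k = 2(k - 4) a_k. The right side vanishes at k = 4, so the series with the parity of 4 terminates at degree 4.
Standard normalization: leading coefficient of H_n is 2^n, so a_4 = 2^4 = 16. Work downward with a_k = (k+1)(k+2) a_{k+2} / (2(k - n)):
  a_2 = (3)(4)(16) / (2(2 - 4)) = 192/(-4) = -48
  a_0 = (1)(2)(-48) / (2(0 - 4)) = -96/(-8) = 12
Hence H_4(x) = 16 x^4 - 48 x^2 + 12.

H_4(x); series = 16 x^4 - 48 x^2 + 12


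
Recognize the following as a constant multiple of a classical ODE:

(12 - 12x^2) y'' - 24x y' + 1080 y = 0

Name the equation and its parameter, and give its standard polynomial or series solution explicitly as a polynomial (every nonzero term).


All three coefficients share the factor 12; dividing through by 12 gives  (1 - x^2) y'' - 2x y' + 90 y = 0.
This matches the Legendre equation (1 - x^2) y'' - 2x y' + n(n+1) y = 0 (note the -2x y' term) with n(n+1) = 90, so n = 9; the polynomial solution is P_9(x).
With y = sum_k a_k x^k, matching x^k gives (k+2)(k+1) a_{k+2} = [k(k+1) - n(n+1)] a_k = (k - 9)(k + 10) a_k. The right side vanishes at k = 9, so the series with the parity of 9 terminates at degree 9.
Standard normalization (P_n(1) = 1): leading coefficient (2n)!/(2^n (n!)^2) = 6402373705728000/(512*131681894400) = 12155/128, so a_9 = 12155/128. Work downward with a_k = (k+1)(k+2) a_{k+2} / ((k - 9)(k + 10)):
  a_7 = (8)(9)(12155/128) / ((7 - 9)(7 + 10)) = (109395/16)/(-34) = -6435/32
  a_5 = (6)(7)(-6435/32) / ((5 - 9)(5 + 10)) = (-135135/16)/(-60) = 9009/64
  a_3 = (4)(5)(9009/64) / ((3 - 9)(3 + 10)) = (45045/16)/(-78) = -1155/32
  a_1 = (2)(3)(-1155/32) / ((1 - 9)(1 + 10)) = (-3465/16)/(-88) = 315/128
Hence P_9(x) = 12155 x^9/128 - 6435 x^7/32 + 9009 x^5/64 - 1155 x^3/32 + 315 x/128.

P_9(x); series = 12155 x^9/128 - 6435 x^7/32 + 9009 x^5/64 - 1155 x^3/32 + 315 x/128


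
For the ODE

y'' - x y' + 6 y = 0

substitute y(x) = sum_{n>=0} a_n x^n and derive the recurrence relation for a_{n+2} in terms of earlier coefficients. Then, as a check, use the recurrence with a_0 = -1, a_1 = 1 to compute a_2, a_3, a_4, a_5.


Substitute y = sum_n a_n x^n.
y''(x) has coefficient (n+2)(n+1) a_{n+2} at x^n;
-x y'(x) has coefficient -n a_n at x^n (shift);
6 y(x) has coefficient 6 a_n at x^n.
Matching x^n: (n+2)(n+1) a_{n+2} + (-n + 6) a_n = 0.
Thus a_{n+2} = (n - 6) / ((n+1)(n+2)) * a_n.

Check with a_0 = -1, a_1 = 1 (apply the recurrence for n = 0, 1, 2, 3): a_0 = -1, a_1 = 1, a_2 = 3, a_3 = -5/6, a_4 = -1, a_5 = 1/8.

a_(n+2) = (n - 6) / ((n+1)(n+2)) * a_n; check: a_0 = -1, a_1 = 1, a_2 = 3, a_3 = -5/6, a_4 = -1, a_5 = 1/8


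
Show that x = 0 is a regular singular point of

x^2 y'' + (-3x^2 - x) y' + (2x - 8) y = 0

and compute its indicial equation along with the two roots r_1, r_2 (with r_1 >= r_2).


Divide by x^2 to reach normal form y'' + P_1(x) y' + P_2(x) y = 0 with P_1(x) = -3 - 1/x and P_2(x) = 2/x - 8/x^2.
x = 0 is a singular point because the y'-coefficient -3 - 1/x has a pole at x = 0 and the y-coefficient 2/x - 8/x^2 has a pole at x = 0.
It is a regular singular point because x P_1(x) = p(x) = -3x - 1 and x^2 P_2(x) = q(x) = 2x - 8 are polynomials, hence analytic at x = 0.
p(0) = -1,  q(0) = -8.
Indicial equation: r(r-1) + p(0) r + q(0) = 0, i.e. r^2 + (p(0) - 1) r + q(0) = 0, i.e. r^2 - 2 r - 8 = 0.
Discriminant: (-2)^2 - 4(-8) = 36, so r = (2 ± 6)/2.
Solving: r_1 = 4, r_2 = -2.

indicial: r^2 - 2 r - 8 = 0; roots r_1 = 4, r_2 = -2


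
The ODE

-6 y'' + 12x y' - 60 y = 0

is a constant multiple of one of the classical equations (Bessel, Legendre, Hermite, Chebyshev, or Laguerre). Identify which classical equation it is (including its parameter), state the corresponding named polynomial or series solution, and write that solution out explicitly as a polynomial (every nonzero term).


All three coefficients share the factor -6; dividing through by -6 gives  y'' - 2x y' + 10 y = 0.
This matches the Hermite equation y'' - 2x y' + 2n y = 0 with 2n = 10, so n = 5; the polynomial solution is H_5(x).
With y = sum_k a_k x^k, matching x^k gives (k+2)(k+1) a_{k+2} = 2(k - n) a_k = 2(k - 5) a_k. The right side vanishes at k = 5, so the series with the parity of 5 terminates at degree 5.
Standard normalization: leading coefficient of H_n is 2^n, so a_5 = 2^5 = 32. Work downward with a_k = (k+1)(k+2) a_{k+2} / (2(k - n)):
  a_3 = (4)(5)(32) / (2(3 - 5)) = 640/(-4) = -160
  a_1 = (2)(3)(-160) / (2(1 - 5)) = -960/(-8) = 120
Hence H_5(x) = 32 x^5 - 160 x^3 + 120 x.

H_5(x); series = 32 x^5 - 160 x^3 + 120 x


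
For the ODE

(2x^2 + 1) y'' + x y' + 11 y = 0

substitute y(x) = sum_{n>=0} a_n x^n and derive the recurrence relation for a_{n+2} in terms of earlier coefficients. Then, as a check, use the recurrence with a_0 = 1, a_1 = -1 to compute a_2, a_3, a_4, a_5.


Substitute y = sum_n a_n x^n.
(1 + 2 x^2) y'' contributes (n+2)(n+1) a_{n+2} + 2 n(n-1) a_n at x^n.
x y'(x) contributes n a_n at x^n.
11 y(x) contributes 11 a_n at x^n.
Matching x^n: (n+2)(n+1) a_{n+2} + (2 n(n-1) + n + 11) a_n = 0.
Thus a_{n+2} = (-2 n(n-1) - n - 11) / ((n+1)(n+2)) * a_n.

Check with a_0 = 1, a_1 = -1 (apply the recurrence for n = 0, 1, 2, 3): a_0 = 1, a_1 = -1, a_2 = -11/2, a_3 = 2, a_4 = 187/24, a_5 = -13/5.

a_(n+2) = (-2 n(n-1) - n - 11) / ((n+1)(n+2)) * a_n; check: a_0 = 1, a_1 = -1, a_2 = -11/2, a_3 = 2, a_4 = 187/24, a_5 = -13/5


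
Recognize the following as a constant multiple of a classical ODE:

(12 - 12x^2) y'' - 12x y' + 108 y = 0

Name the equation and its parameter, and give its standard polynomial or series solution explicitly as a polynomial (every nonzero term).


All three coefficients share the factor 12; dividing through by 12 gives  (1 - x^2) y'' - x y' + 9 y = 0.
This matches the Chebyshev equation (1 - x^2) y'' - x y' + n^2 y = 0 (note the -x y' term, not -2x y') with n^2 = 9, so n = 3; the polynomial solution is T_3(x).
With y = sum_k a_k x^k, matching x^k gives (k+2)(k+1) a_{k+2} = (k^2 - n^2) a_k = (k - 3)(k + 3) a_k. The right side vanishes at k = 3, so the series with the parity of 3 terminates at degree 3.
Standard normalization: leading coefficient of T_n is 2^(n-1), so a_3 = 2^2 = 4. Work downward with a_k = (k+1)(k+2) a_{k+2} / ((k - 3)(k + 3)):
  a_1 = (2)(3)(4) / ((1 - 3)(1 + 3)) = 24/(-8) = -3
Hence T_3(x) = 4 x^3 - 3 x.

T_3(x); series = 4 x^3 - 3 x


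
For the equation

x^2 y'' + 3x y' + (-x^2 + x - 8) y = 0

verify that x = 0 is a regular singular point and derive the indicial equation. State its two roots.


Divide by x^2 to reach normal form y'' + P_1(x) y' + P_2(x) y = 0 with P_1(x) = 3/x and P_2(x) = -1 + 1/x - 8/x^2.
x = 0 is a singular point because the y'-coefficient 3/x has a pole at x = 0 and the y-coefficient -1 + 1/x - 8/x^2 has a pole at x = 0.
It is a regular singular point because x P_1(x) = p(x) = 3 and x^2 P_2(x) = q(x) = -x^2 + x - 8 are polynomials, hence analytic at x = 0.
p(0) = 3,  q(0) = -8.
Indicial equation: r(r-1) + p(0) r + q(0) = 0, i.e. r^2 + (p(0) - 1) r + q(0) = 0, i.e. r^2 + 2 r - 8 = 0.
Discriminant: (2)^2 - 4(-8) = 36, so r = (-2 ± 6)/2.
Solving: r_1 = 2, r_2 = -4.

indicial: r^2 + 2 r - 8 = 0; roots r_1 = 2, r_2 = -4


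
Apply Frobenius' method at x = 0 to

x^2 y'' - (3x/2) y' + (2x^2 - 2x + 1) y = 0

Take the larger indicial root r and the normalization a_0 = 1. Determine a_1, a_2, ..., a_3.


Write in Frobenius form y'' + (p(x)/x) y' + (q(x)/x^2) y = 0:
  p(x) = -3/2,  q(x) = 2x^2 - 2x + 1.
Indicial equation: r(r-1) + (-3/2) r + (1) = 0 -> roots r_1 = 2, r_2 = 1/2.
Take r = r_1 = 2. Let y(x) = x^r sum_{n>=0} a_n x^n with a_0 = 1.
Substitute y = x^r sum a_n x^n and match x^{r+n}. The recurrence is
  D(n) a_n - 2 a_{n-1} + 2 a_{n-2} = 0,  where D(n) = (r+n)(r+n-1) + (-3/2)(r+n) + (1).
  a_n = [2 a_{n-1} - 2 a_{n-2}] / D(n).
Since the indicial polynomial factors as (r - r_1)(r - r_2), D(n) = (r_1 + n - r_1)(r_1 + n - r_2) = n(n + 3/2).
Evaluating step by step (a_0 = 1):
  n = 1: D(1) = 1(1 + 3/2) = 5/2; numerator = 2(1) = 2; a_1 = (2)/(5/2) = 4/5
  n = 2: D(2) = 2(2 + 3/2) = 7; numerator = 2(4/5) - 2(1) = -2/5; a_2 = (-2/5)/(7) = -2/35
  n = 3: D(3) = 3(3 + 3/2) = 27/2; numerator = 2(-2/35) - 2(4/5) = -12/7; a_3 = (-12/7)/(27/2) = -8/63

r = 2; a_0 = 1; a_1 = 4/5; a_2 = -2/35; a_3 = -8/63


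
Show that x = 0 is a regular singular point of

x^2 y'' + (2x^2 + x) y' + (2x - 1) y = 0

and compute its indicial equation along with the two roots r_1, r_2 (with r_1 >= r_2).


Divide by x^2 to reach normal form y'' + P_1(x) y' + P_2(x) y = 0 with P_1(x) = 2 + 1/x and P_2(x) = 2/x - 1/x^2.
x = 0 is a singular point because the y'-coefficient 2 + 1/x has a pole at x = 0 and the y-coefficient 2/x - 1/x^2 has a pole at x = 0.
It is a regular singular point because x P_1(x) = p(x) = 2x + 1 and x^2 P_2(x) = q(x) = 2x - 1 are polynomials, hence analytic at x = 0.
p(0) = 1,  q(0) = -1.
Indicial equation: r(r-1) + p(0) r + q(0) = 0, i.e. r^2 + (p(0) - 1) r + q(0) = 0, i.e. r^2 - 1 = 0.
Discriminant: (0)^2 - 4(-1) = 4, so r = (0 ± 2)/2.
Solving: r_1 = 1, r_2 = -1.

indicial: r^2 - 1 = 0; roots r_1 = 1, r_2 = -1


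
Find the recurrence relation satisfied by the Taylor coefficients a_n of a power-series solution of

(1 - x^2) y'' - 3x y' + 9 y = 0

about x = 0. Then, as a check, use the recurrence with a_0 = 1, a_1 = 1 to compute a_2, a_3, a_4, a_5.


Substitute y = sum_n a_n x^n.
(1 - 1 x^2) y'' contributes (n+2)(n+1) a_{n+2} - n(n-1) a_n at x^n.
-3 x y'(x) contributes -3 n a_n at x^n.
9 y(x) contributes 9 a_n at x^n.
Matching x^n: (n+2)(n+1) a_{n+2} + (-n(n-1) - 3 n + 9) a_n = 0.
Thus a_{n+2} = (n(n-1) + 3 n - 9) / ((n+1)(n+2)) * a_n.

Check with a_0 = 1, a_1 = 1 (apply the recurrence for n = 0, 1, 2, 3): a_0 = 1, a_1 = 1, a_2 = -9/2, a_3 = -1, a_4 = 3/8, a_5 = -3/10.

a_(n+2) = (n(n-1) + 3 n - 9) / ((n+1)(n+2)) * a_n; check: a_0 = 1, a_1 = 1, a_2 = -9/2, a_3 = -1, a_4 = 3/8, a_5 = -3/10


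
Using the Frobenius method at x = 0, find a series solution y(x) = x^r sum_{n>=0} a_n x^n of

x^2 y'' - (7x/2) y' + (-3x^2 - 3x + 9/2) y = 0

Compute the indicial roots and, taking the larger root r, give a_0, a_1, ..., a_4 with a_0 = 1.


Write in Frobenius form y'' + (p(x)/x) y' + (q(x)/x^2) y = 0:
  p(x) = -7/2,  q(x) = -3x^2 - 3x + 9/2.
Indicial equation: r(r-1) + (-7/2) r + (9/2) = 0 -> roots r_1 = 3, r_2 = 3/2.
Take r = r_1 = 3. Let y(x) = x^r sum_{n>=0} a_n x^n with a_0 = 1.
Substitute y = x^r sum a_n x^n and match x^{r+n}. The recurrence is
  D(n) a_n - 3 a_{n-1} - 3 a_{n-2} = 0,  where D(n) = (r+n)(r+n-1) + (-7/2)(r+n) + (9/2).
  a_n = [3 a_{n-1} + 3 a_{n-2}] / D(n).
Since the indicial polynomial factors as (r - r_1)(r - r_2), D(n) = (r_1 + n - r_1)(r_1 + n - r_2) = n(n + 3/2).
Evaluating step by step (a_0 = 1):
  n = 1: D(1) = 1(1 + 3/2) = 5/2; numerator = 3(1) = 3; a_1 = (3)/(5/2) = 6/5
  n = 2: D(2) = 2(2 + 3/2) = 7; numerator = 3(6/5) + 3(1) = 33/5; a_2 = (33/5)/(7) = 33/35
  n = 3: D(3) = 3(3 + 3/2) = 27/2; numerator = 3(33/35) + 3(6/5) = 45/7; a_3 = (45/7)/(27/2) = 10/21
  n = 4: D(4) = 4(4 + 3/2) = 22; numerator = 3(10/21) + 3(33/35) = 149/35; a_4 = (149/35)/(22) = 149/770

r = 3; a_0 = 1; a_1 = 6/5; a_2 = 33/35; a_3 = 10/21; a_4 = 149/770


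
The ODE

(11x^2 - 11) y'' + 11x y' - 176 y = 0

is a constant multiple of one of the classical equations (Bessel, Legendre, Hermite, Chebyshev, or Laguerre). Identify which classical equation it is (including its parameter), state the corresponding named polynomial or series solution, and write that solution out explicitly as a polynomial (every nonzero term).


All three coefficients share the factor -11; dividing through by -11 gives  (1 - x^2) y'' - x y' + 16 y = 0.
This matches the Chebyshev equation (1 - x^2) y'' - x y' + n^2 y = 0 (note the -x y' term, not -2x y') with n^2 = 16, so n = 4; the polynomial solution is T_4(x).
With y = sum_k a_k x^k, matching x^k gives (k+2)(k+1) a_{k+2} = (k^2 - n^2) a_k = (k - 4)(k + 4) a_k. The right side vanishes at k = 4, so the series with the parity of 4 terminates at degree 4.
Standard normalization: leading coefficient of T_n is 2^(n-1), so a_4 = 2^3 = 8. Work downward with a_k = (k+1)(k+2) a_{k+2} / ((k - 4)(k + 4)):
  a_2 = (3)(4)(8) / ((2 - 4)(2 + 4)) = 96/(-12) = -8
  a_0 = (1)(2)(-8) / ((0 - 4)(0 + 4)) = -16/(-16) = 1
Hence T_4(x) = 8 x^4 - 8 x^2 + 1.

T_4(x); series = 8 x^4 - 8 x^2 + 1


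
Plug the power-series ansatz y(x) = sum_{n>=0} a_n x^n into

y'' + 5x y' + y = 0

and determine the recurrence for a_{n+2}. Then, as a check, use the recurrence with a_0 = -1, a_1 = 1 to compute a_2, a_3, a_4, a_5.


Substitute y = sum_n a_n x^n.
y''(x) has coefficient (n+2)(n+1) a_{n+2} at x^n;
5 x y'(x) has coefficient 5 n a_n at x^n (shift);
y(x) has coefficient 1 a_n at x^n.
Matching x^n: (n+2)(n+1) a_{n+2} + (5n + 1) a_n = 0.
Thus a_{n+2} = (-5n - 1) / ((n+1)(n+2)) * a_n.

Check with a_0 = -1, a_1 = 1 (apply the recurrence for n = 0, 1, 2, 3): a_0 = -1, a_1 = 1, a_2 = 1/2, a_3 = -1, a_4 = -11/24, a_5 = 4/5.

a_(n+2) = (-5n - 1) / ((n+1)(n+2)) * a_n; check: a_0 = -1, a_1 = 1, a_2 = 1/2, a_3 = -1, a_4 = -11/24, a_5 = 4/5


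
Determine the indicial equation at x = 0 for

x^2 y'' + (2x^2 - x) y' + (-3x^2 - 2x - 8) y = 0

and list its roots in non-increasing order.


Divide by x^2 to reach normal form y'' + P_1(x) y' + P_2(x) y = 0 with P_1(x) = 2 - 1/x and P_2(x) = -3 - 2/x - 8/x^2.
x = 0 is a singular point because the y'-coefficient 2 - 1/x has a pole at x = 0 and the y-coefficient -3 - 2/x - 8/x^2 has a pole at x = 0.
It is a regular singular point because x P_1(x) = p(x) = 2x - 1 and x^2 P_2(x) = q(x) = -3x^2 - 2x - 8 are polynomials, hence analytic at x = 0.
p(0) = -1,  q(0) = -8.
Indicial equation: r(r-1) + p(0) r + q(0) = 0, i.e. r^2 + (p(0) - 1) r + q(0) = 0, i.e. r^2 - 2 r - 8 = 0.
Discriminant: (-2)^2 - 4(-8) = 36, so r = (2 ± 6)/2.
Solving: r_1 = 4, r_2 = -2.

indicial: r^2 - 2 r - 8 = 0; roots r_1 = 4, r_2 = -2


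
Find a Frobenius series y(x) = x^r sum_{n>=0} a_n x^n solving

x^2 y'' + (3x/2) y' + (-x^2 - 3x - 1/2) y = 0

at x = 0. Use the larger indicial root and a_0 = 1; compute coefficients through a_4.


Write in Frobenius form y'' + (p(x)/x) y' + (q(x)/x^2) y = 0:
  p(x) = 3/2,  q(x) = -x^2 - 3x - 1/2.
Indicial equation: r(r-1) + (3/2) r + (-1/2) = 0 -> roots r_1 = 1/2, r_2 = -1.
Take r = r_1 = 1/2. Let y(x) = x^r sum_{n>=0} a_n x^n with a_0 = 1.
Substitute y = x^r sum a_n x^n and match x^{r+n}. The recurrence is
  D(n) a_n - 3 a_{n-1} - 1 a_{n-2} = 0,  where D(n) = (r+n)(r+n-1) + (3/2)(r+n) + (-1/2).
  a_n = [3 a_{n-1} + 1 a_{n-2}] / D(n).
Since the indicial polynomial factors as (r - r_1)(r - r_2), D(n) = (r_1 + n - r_1)(r_1 + n - r_2) = n(n + 3/2).
Evaluating step by step (a_0 = 1):
  n = 1: D(1) = 1(1 + 3/2) = 5/2; numerator = 3(1) = 3; a_1 = (3)/(5/2) = 6/5
  n = 2: D(2) = 2(2 + 3/2) = 7; numerator = 3(6/5) + 1(1) = 23/5; a_2 = (23/5)/(7) = 23/35
  n = 3: D(3) = 3(3 + 3/2) = 27/2; numerator = 3(23/35) + 1(6/5) = 111/35; a_3 = (111/35)/(27/2) = 74/315
  n = 4: D(4) = 4(4 + 3/2) = 22; numerator = 3(74/315) + 1(23/35) = 143/105; a_4 = (143/105)/(22) = 13/210

r = 1/2; a_0 = 1; a_1 = 6/5; a_2 = 23/35; a_3 = 74/315; a_4 = 13/210


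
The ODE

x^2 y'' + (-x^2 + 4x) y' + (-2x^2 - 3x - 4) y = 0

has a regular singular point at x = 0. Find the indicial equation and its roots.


Divide by x^2 to reach normal form y'' + P_1(x) y' + P_2(x) y = 0 with P_1(x) = -1 + 4/x and P_2(x) = -2 - 3/x - 4/x^2.
x = 0 is a singular point because the y'-coefficient -1 + 4/x has a pole at x = 0 and the y-coefficient -2 - 3/x - 4/x^2 has a pole at x = 0.
It is a regular singular point because x P_1(x) = p(x) = 4 - x and x^2 P_2(x) = q(x) = -2x^2 - 3x - 4 are polynomials, hence analytic at x = 0.
p(0) = 4,  q(0) = -4.
Indicial equation: r(r-1) + p(0) r + q(0) = 0, i.e. r^2 + (p(0) - 1) r + q(0) = 0, i.e. r^2 + 3 r - 4 = 0.
Discriminant: (3)^2 - 4(-4) = 25, so r = (-3 ± 5)/2.
Solving: r_1 = 1, r_2 = -4.

indicial: r^2 + 3 r - 4 = 0; roots r_1 = 1, r_2 = -4


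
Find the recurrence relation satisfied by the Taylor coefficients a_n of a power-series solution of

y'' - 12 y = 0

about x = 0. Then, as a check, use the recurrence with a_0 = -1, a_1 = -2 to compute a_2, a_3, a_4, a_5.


Substitute y = sum_n a_n x^n into y'' + (const) y = 0.
y''(x) = sum_{n>=0} (n+2)(n+1) a_{n+2} x^n.
The ODE becomes sum_n [(n+2)(n+1) a_{n+2} - 12 a_n] x^n = 0.
Setting each coefficient to zero gives the recurrence:
  (n+2)(n+1) a_{n+2} - 12 a_n = 0,
  a_{n+2} = 12 / ((n+1)(n+2)) a_n.

Check with a_0 = -1, a_1 = -2 (apply the recurrence for n = 0, 1, 2, 3): a_0 = -1, a_1 = -2, a_2 = -6, a_3 = -4, a_4 = -6, a_5 = -12/5.

a_{n+2} = 12/((n+1)(n+2)) * a_n; check: a_0 = -1, a_1 = -2, a_2 = -6, a_3 = -4, a_4 = -6, a_5 = -12/5


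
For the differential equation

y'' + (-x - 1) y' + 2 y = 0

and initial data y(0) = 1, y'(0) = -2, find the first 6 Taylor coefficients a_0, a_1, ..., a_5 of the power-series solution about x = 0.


Ansatz: y(x) = sum_{n>=0} a_n x^n, so y'(x) = sum_{n>=1} n a_n x^(n-1) and y''(x) = sum_{n>=2} n(n-1) a_n x^(n-2).
Substitute into P(x) y'' + Q(x) y' + R(x) y = 0 with P(x) = 1, Q(x) = -x - 1, R(x) = 2, and match powers of x.
Initial conditions: a_0 = 1, a_1 = -2.
Setting the coefficient of each power of x to zero and solving order by order (substituting the coefficients already found):
  x^0: 2 a_2 - a_1 + 2 a_0 = 0  ->  2 a_2 = a_1 - 2 a_0 = -4  ->  a_2 = -2
  x^1: 6 a_3 - 2 a_2 + a_1 = 0  ->  6 a_3 = 2 a_2 - a_1 = -2  ->  a_3 = -1/3
  x^2: 12 a_4 - 3 a_3 = 0  ->  12 a_4 = 3 a_3 = -1  ->  a_4 = -1/12
  x^3: 20 a_5 - 4 a_4 - a_3 = 0  ->  20 a_5 = 4 a_4 + a_3 = -2/3  ->  a_5 = -1/30
Truncated series: y(x) = 1 - 2 x - 2 x^2 - (1/3) x^3 - (1/12) x^4 - (1/30) x^5 + O(x^6).

a_0 = 1; a_1 = -2; a_2 = -2; a_3 = -1/3; a_4 = -1/12; a_5 = -1/30


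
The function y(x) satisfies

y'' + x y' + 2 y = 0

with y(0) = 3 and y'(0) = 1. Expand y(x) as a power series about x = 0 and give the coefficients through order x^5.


Ansatz: y(x) = sum_{n>=0} a_n x^n, so y'(x) = sum_{n>=1} n a_n x^(n-1) and y''(x) = sum_{n>=2} n(n-1) a_n x^(n-2).
Substitute into P(x) y'' + Q(x) y' + R(x) y = 0 with P(x) = 1, Q(x) = x, R(x) = 2, and match powers of x.
Initial conditions: a_0 = 3, a_1 = 1.
Setting the coefficient of each power of x to zero and solving order by order (substituting the coefficients already found):
  x^0: 2 a_2 + 2 a_0 = 0  ->  2 a_2 = -2 a_0 = -6  ->  a_2 = -3
  x^1: 6 a_3 + 3 a_1 = 0  ->  6 a_3 = -3 a_1 = -3  ->  a_3 = -1/2
  x^2: 12 a_4 + 4 a_2 = 0  ->  12 a_4 = -4 a_2 = 12  ->  a_4 = 1
  x^3: 20 a_5 + 5 a_3 = 0  ->  20 a_5 = -5 a_3 = 5/2  ->  a_5 = 1/8
Truncated series: y(x) = 3 + x - 3 x^2 - (1/2) x^3 + x^4 + (1/8) x^5 + O(x^6).

a_0 = 3; a_1 = 1; a_2 = -3; a_3 = -1/2; a_4 = 1; a_5 = 1/8


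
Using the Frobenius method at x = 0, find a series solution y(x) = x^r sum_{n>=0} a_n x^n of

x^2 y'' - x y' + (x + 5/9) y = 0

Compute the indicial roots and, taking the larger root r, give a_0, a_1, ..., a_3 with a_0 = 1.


Write in Frobenius form y'' + (p(x)/x) y' + (q(x)/x^2) y = 0:
  p(x) = -1,  q(x) = x + 5/9.
Indicial equation: r(r-1) + (-1) r + (5/9) = 0 -> roots r_1 = 5/3, r_2 = 1/3.
Take r = r_1 = 5/3. Let y(x) = x^r sum_{n>=0} a_n x^n with a_0 = 1.
Substitute y = x^r sum a_n x^n and match x^{r+n}. The recurrence is
  D(n) a_n + 1 a_{n-1} = 0,  where D(n) = (r+n)(r+n-1) + (-1)(r+n) + (5/9).
  a_n = -1 / D(n) * a_{n-1}.
Since the indicial polynomial factors as (r - r_1)(r - r_2), D(n) = (r_1 + n - r_1)(r_1 + n - r_2) = n(n + 4/3).
Evaluating step by step (a_0 = 1):
  n = 1: D(1) = 1(1 + 4/3) = 7/3; numerator = -1(1) = -1; a_1 = (-1)/(7/3) = -3/7
  n = 2: D(2) = 2(2 + 4/3) = 20/3; numerator = -1(-3/7) = 3/7; a_2 = (3/7)/(20/3) = 9/140
  n = 3: D(3) = 3(3 + 4/3) = 13; numerator = -1(9/140) = -9/140; a_3 = (-9/140)/(13) = -9/1820

r = 5/3; a_0 = 1; a_1 = -3/7; a_2 = 9/140; a_3 = -9/1820


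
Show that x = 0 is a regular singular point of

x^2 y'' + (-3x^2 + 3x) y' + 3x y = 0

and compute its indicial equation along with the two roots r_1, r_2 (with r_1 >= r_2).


Divide by x^2 to reach normal form y'' + P_1(x) y' + P_2(x) y = 0 with P_1(x) = -3 + 3/x and P_2(x) = 3/x.
x = 0 is a singular point because the y'-coefficient -3 + 3/x has a pole at x = 0 and the y-coefficient 3/x has a pole at x = 0.
It is a regular singular point because x P_1(x) = p(x) = 3 - 3x and x^2 P_2(x) = q(x) = 3x are polynomials, hence analytic at x = 0.
p(0) = 3,  q(0) = 0.
Indicial equation: r(r-1) + p(0) r + q(0) = 0, i.e. r^2 + (p(0) - 1) r + q(0) = 0, i.e. r^2 + 2 r = 0.
Discriminant: (2)^2 - 4(0) = 4, so r = (-2 ± 2)/2.
Solving: r_1 = 0, r_2 = -2.

indicial: r^2 + 2 r = 0; roots r_1 = 0, r_2 = -2


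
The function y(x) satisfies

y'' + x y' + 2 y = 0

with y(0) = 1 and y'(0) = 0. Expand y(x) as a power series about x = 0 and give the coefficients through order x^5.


Ansatz: y(x) = sum_{n>=0} a_n x^n, so y'(x) = sum_{n>=1} n a_n x^(n-1) and y''(x) = sum_{n>=2} n(n-1) a_n x^(n-2).
Substitute into P(x) y'' + Q(x) y' + R(x) y = 0 with P(x) = 1, Q(x) = x, R(x) = 2, and match powers of x.
Initial conditions: a_0 = 1, a_1 = 0.
Setting the coefficient of each power of x to zero and solving order by order (substituting the coefficients already found):
  x^0: 2 a_2 + 2 a_0 = 0  ->  2 a_2 = -2 a_0 = -2  ->  a_2 = -1
  x^1: 6 a_3 + 3 a_1 = 0  ->  6 a_3 = -3 a_1 = 0  ->  a_3 = 0
  x^2: 12 a_4 + 4 a_2 = 0  ->  12 a_4 = -4 a_2 = 4  ->  a_4 = 1/3
  x^3: 20 a_5 + 5 a_3 = 0  ->  20 a_5 = -5 a_3 = 0  ->  a_5 = 0
Truncated series: y(x) = 1 - x^2 + (1/3) x^4 + O(x^6).

a_0 = 1; a_1 = 0; a_2 = -1; a_3 = 0; a_4 = 1/3; a_5 = 0


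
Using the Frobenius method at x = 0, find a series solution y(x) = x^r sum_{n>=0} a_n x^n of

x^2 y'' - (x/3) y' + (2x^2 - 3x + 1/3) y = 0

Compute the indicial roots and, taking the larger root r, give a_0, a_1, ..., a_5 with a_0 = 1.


Write in Frobenius form y'' + (p(x)/x) y' + (q(x)/x^2) y = 0:
  p(x) = -1/3,  q(x) = 2x^2 - 3x + 1/3.
Indicial equation: r(r-1) + (-1/3) r + (1/3) = 0 -> roots r_1 = 1, r_2 = 1/3.
Take r = r_1 = 1. Let y(x) = x^r sum_{n>=0} a_n x^n with a_0 = 1.
Substitute y = x^r sum a_n x^n and match x^{r+n}. The recurrence is
  D(n) a_n - 3 a_{n-1} + 2 a_{n-2} = 0,  where D(n) = (r+n)(r+n-1) + (-1/3)(r+n) + (1/3).
  a_n = [3 a_{n-1} - 2 a_{n-2}] / D(n).
Since the indicial polynomial factors as (r - r_1)(r - r_2), D(n) = (r_1 + n - r_1)(r_1 + n - r_2) = n(n + 2/3).
Evaluating step by step (a_0 = 1):
  n = 1: D(1) = 1(1 + 2/3) = 5/3; numerator = 3(1) = 3; a_1 = (3)/(5/3) = 9/5
  n = 2: D(2) = 2(2 + 2/3) = 16/3; numerator = 3(9/5) - 2(1) = 17/5; a_2 = (17/5)/(16/3) = 51/80
  n = 3: D(3) = 3(3 + 2/3) = 11; numerator = 3(51/80) - 2(9/5) = -27/16; a_3 = (-27/16)/(11) = -27/176
  n = 4: D(4) = 4(4 + 2/3) = 56/3; numerator = 3(-27/176) - 2(51/80) = -1527/880; a_4 = (-1527/880)/(56/3) = -4581/49280
  n = 5: D(5) = 5(5 + 2/3) = 85/3; numerator = 3(-4581/49280) - 2(-27/176) = 1377/49280; a_5 = (1377/49280)/(85/3) = 243/246400

r = 1; a_0 = 1; a_1 = 9/5; a_2 = 51/80; a_3 = -27/176; a_4 = -4581/49280; a_5 = 243/246400
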